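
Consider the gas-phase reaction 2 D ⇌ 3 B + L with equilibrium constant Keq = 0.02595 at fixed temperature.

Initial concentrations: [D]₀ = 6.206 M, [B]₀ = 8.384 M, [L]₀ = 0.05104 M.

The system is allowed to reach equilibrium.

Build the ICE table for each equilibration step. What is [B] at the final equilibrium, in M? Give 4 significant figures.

[B]_eq = 8.236 M

Q₀ = 0.781 vs Keq = 0.02595 ⇒ Q>K, reverse
Step 1:
                   D          B          L
  init         6.206      8.384    0.05104
  Δ          0.09839    -0.1476   -0.04919
  eq           6.304      8.236   0.001846
  solve Keq expr → x = -0.04919; check Q = 0.02595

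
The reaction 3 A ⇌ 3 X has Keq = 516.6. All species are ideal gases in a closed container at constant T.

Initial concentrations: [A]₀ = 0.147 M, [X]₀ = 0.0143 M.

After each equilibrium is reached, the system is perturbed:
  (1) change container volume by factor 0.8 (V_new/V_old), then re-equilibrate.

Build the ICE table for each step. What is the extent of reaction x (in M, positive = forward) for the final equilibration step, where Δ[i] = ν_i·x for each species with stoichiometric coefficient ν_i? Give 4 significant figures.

Q₀ = 9.2057e-04 vs Keq = 516.6 ⇒ Q<K, forward
Step 1:
                   A          X
  I            0.147     0.0143
  C          -0.1291     0.1291
  E          0.01787     0.1434
  solve Keq expr → x = 0.04304; check Q = 516.6
Then change container volume by factor 0.8 (V_new/V_old).
Step 2:
                   A          X
  I          0.02234     0.1793
  C                0          0
  E          0.02234     0.1793
  solve Keq expr → x = 0; check Q = 516.6

x = 0 M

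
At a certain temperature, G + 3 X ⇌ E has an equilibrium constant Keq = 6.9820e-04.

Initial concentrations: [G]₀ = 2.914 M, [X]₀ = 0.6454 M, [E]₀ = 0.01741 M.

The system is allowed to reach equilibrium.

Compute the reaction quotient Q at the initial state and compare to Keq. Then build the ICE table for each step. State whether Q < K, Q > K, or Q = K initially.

Q₀ = 0.02222; Q > K (proceeds reverse)

Q₀ = 0.02222 vs Keq = 6.9820e-04 ⇒ Q>K, reverse
Step 1:
                   G          X          E
  Initial      2.914     0.6454    0.01741
  Change     0.01672    0.05016   -0.01672
  Equil        2.931     0.6956 6.8860e-04
  solve Keq expr → x = -0.01672; check Q = 6.9820e-04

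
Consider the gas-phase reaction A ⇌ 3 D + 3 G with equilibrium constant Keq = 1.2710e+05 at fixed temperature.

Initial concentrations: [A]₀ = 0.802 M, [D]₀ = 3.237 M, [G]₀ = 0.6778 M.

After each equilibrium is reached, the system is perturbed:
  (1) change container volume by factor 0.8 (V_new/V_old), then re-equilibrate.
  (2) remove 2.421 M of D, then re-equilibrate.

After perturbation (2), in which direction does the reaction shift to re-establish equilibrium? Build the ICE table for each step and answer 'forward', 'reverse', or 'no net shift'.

Q₀ = 13.17 vs Keq = 1.2710e+05 ⇒ Q<K, forward
Step 1:
                  A         D         G
  Initial     0.802     3.237    0.6778
  Change    -0.7667       2.3       2.3
  Equil     0.03528     5.537     2.978
  solve Keq expr → x = 0.7667; check Q = 1.2710e+05
Then change container volume by factor 0.8 (V_new/V_old).
Step 2:
                  A         D         G
  Initial    0.0441     6.921     3.722
  Change    0.06217   -0.1865   -0.1865
  Equil      0.1063     6.735     3.536
  solve Keq expr → x = -0.06217; check Q = 1.2710e+05
Then remove 2.421 M of D.
Step 3:
                  A         D         G
  Initial    0.1063     4.314     3.536
  Change   -0.06826    0.2048    0.2048
  Equil       0.038     4.519     3.741
  solve Keq expr → x = 0.06826; check Q = 1.2710e+05

Direction: forward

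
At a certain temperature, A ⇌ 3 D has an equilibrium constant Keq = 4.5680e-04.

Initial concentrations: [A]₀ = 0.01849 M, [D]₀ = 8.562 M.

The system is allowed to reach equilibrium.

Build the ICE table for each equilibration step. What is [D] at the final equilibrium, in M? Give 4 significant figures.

Q₀ = 3.3946e+04 vs Keq = 4.5680e-04 ⇒ Q>K, reverse
Step 1:
                    A           D
  init        0.01849       8.562
  Δ             2.818      -8.453
  eq            2.836       0.109
  solve Keq expr → x = -2.818; check Q = 4.5680e-04

[D]_eq = 0.109 M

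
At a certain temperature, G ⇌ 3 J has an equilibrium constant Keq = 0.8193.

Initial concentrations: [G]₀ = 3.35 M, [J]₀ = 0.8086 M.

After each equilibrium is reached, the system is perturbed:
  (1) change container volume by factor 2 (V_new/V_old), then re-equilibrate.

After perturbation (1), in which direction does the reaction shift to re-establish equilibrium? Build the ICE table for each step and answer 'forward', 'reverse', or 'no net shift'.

Direction: forward

Q₀ = 0.1578 vs Keq = 0.8193 ⇒ Q<K, forward
Step 1:
                    G           J
  I              3.35      0.8086
  C           -0.1883      0.5648
  E             3.162       1.373
  solve Keq expr → x = 0.1883; check Q = 0.8193
Then change container volume by factor 2 (V_new/V_old).
Step 2:
                    G           J
  I             1.581      0.6867
  C           -0.1246      0.3739
  E             1.456       1.061
  solve Keq expr → x = 0.1246; check Q = 0.8193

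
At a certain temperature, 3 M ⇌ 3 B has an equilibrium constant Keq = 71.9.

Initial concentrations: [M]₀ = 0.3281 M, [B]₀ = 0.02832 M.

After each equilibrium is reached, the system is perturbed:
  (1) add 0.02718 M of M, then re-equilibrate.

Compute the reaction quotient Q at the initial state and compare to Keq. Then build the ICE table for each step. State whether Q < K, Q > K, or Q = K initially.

Q₀ = 6.4307e-04 vs Keq = 71.9 ⇒ Q<K, forward
Step 1:
                  M         B
  Initial    0.3281   0.02832
  Change     -0.259     0.259
  Equil      0.0691    0.2873
  solve Keq expr → x = 0.08633; check Q = 71.9
Then add 0.02718 M of M.
Step 2:
                  M         B
  Initial   0.09628    0.2873
  Change   -0.02191   0.02191
  Equil     0.07437    0.3092
  solve Keq expr → x = 0.007304; check Q = 71.9

Q₀ = 6.4307e-04; Q < K (proceeds forward)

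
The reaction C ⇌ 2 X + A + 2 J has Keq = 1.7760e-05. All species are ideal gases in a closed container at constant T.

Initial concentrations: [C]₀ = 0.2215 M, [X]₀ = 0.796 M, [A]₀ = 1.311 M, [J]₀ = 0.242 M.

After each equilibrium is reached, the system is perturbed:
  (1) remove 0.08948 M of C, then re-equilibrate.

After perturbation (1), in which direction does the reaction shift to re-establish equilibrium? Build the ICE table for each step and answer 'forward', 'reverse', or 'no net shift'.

Q₀ = 0.2196 vs Keq = 1.7760e-05 ⇒ Q>K, reverse
Step 1:
                   C          X          A          J
  I           0.2215      0.796      1.311      0.242
  C            0.119     -0.238     -0.119     -0.238
  E           0.3405      0.558      1.192   0.004036
  solve Keq expr → x = -0.119; check Q = 1.7760e-05
Then remove 0.08948 M of C.
Step 2:
                   C          X          A          J
  I            0.251      0.558      1.192   0.004036
  C       2.8242e-04 -5.6483e-04 -2.8242e-04 -5.6483e-04
  E           0.2513     0.5575      1.192   0.003471
  solve Keq expr → x = -2.8242e-04; check Q = 1.7760e-05

Direction: reverse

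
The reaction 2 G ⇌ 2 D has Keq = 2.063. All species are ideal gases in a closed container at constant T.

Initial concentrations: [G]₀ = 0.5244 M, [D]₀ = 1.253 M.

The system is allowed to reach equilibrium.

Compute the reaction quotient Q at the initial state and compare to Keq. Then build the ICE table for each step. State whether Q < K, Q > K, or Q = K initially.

Q₀ = 5.709; Q > K (proceeds reverse)

Q₀ = 5.709 vs Keq = 2.063 ⇒ Q>K, reverse
Step 1:
                  G         D
  Initial    0.5244     1.253
  Change     0.2051   -0.2051
  Equil      0.7295     1.048
  solve Keq expr → x = -0.1026; check Q = 2.063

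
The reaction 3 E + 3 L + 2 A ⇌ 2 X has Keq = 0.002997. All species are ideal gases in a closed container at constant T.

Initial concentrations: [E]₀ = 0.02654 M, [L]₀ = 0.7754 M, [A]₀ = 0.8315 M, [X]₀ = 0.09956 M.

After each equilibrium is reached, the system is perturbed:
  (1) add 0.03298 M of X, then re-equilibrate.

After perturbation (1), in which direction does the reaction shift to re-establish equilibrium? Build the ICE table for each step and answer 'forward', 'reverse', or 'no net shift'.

Q₀ = 1645 vs Keq = 0.002997 ⇒ Q>K, reverse
Step 1:
                   E          L          A          X
  Initial    0.02654     0.7754     0.8315    0.09956
  Change      0.1446     0.1446    0.09639   -0.09639
  Equil       0.1711       0.92     0.9279   0.003173
  solve Keq expr → x = -0.04819; check Q = 0.002997
Then add 0.03298 M of X.
Step 2:
                   E          L          A          X
  Initial     0.1711       0.92     0.9279    0.03615
  Change     0.04663    0.04663    0.03108   -0.03108
  Equil       0.2177     0.9666      0.959   0.005069
  solve Keq expr → x = -0.01554; check Q = 0.002997

Direction: reverse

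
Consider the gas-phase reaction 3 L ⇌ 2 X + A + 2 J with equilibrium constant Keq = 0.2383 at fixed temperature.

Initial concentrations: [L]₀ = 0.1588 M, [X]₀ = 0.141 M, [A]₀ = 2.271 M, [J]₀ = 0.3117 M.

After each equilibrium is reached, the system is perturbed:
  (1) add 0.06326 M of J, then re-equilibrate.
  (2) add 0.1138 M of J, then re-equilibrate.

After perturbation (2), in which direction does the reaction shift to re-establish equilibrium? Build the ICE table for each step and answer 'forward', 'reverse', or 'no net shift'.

Q₀ = 1.095 vs Keq = 0.2383 ⇒ Q>K, reverse
Step 1:
                    L           X           A           J
  I            0.1588       0.141       2.271      0.3117
  C           0.04783    -0.03188    -0.01594    -0.03188
  E            0.2066      0.1091       2.255      0.2798
  solve Keq expr → x = -0.01594; check Q = 0.2383
Then add 0.06326 M of J.
Step 2:
                    L           X           A           J
  I            0.2066      0.1091       2.255      0.3431
  C           0.01319   -0.008795   -0.004397   -0.008795
  E            0.2198      0.1003       2.251      0.3343
  solve Keq expr → x = -0.004397; check Q = 0.2383
Then add 0.1138 M of J.
Step 3:
                    L           X           A           J
  I            0.2198      0.1003       2.251      0.4481
  C           0.01923    -0.01282    -0.00641    -0.01282
  E             0.239      0.0875       2.244      0.4353
  solve Keq expr → x = -0.00641; check Q = 0.2383

Direction: reverse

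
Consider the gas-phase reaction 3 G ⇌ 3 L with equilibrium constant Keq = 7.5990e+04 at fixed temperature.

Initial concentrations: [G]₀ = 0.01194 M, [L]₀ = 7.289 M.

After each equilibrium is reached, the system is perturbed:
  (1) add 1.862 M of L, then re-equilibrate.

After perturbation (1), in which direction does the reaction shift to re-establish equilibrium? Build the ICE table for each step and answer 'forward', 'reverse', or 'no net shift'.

Direction: reverse

Q₀ = 2.2750e+08 vs Keq = 7.5990e+04 ⇒ Q>K, reverse
Step 1:
                  G         L
  Initial   0.01194     7.289
  Change     0.1565   -0.1565
  Equil      0.1684     7.133
  solve Keq expr → x = -0.05215; check Q = 7.5990e+04
Then add 1.862 M of L.
Step 2:
                  G         L
  Initial    0.1684     8.995
  Change    0.04295  -0.04295
  Equil      0.2113     8.952
  solve Keq expr → x = -0.01432; check Q = 7.5990e+04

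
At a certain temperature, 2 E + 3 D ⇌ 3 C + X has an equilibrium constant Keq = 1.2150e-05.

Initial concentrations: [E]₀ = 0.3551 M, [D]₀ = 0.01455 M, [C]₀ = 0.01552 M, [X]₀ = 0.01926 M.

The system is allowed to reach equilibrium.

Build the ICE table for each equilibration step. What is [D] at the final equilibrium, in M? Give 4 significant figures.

[D]_eq = 0.02869 M

Q₀ = 0.1854 vs Keq = 1.2150e-05 ⇒ Q>K, reverse
Step 1:
                   E          D          C          X
  I           0.3551    0.01455    0.01552    0.01926
  C         0.009427    0.01414   -0.01414  -0.004714
  E           0.3645    0.02869   0.001379    0.01455
  solve Keq expr → x = -0.004714; check Q = 1.2150e-05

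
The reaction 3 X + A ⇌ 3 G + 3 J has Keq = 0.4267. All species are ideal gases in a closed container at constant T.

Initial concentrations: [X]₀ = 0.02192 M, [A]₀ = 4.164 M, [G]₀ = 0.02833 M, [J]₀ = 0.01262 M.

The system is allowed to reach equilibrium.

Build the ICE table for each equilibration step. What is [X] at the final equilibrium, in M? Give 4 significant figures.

[X]_eq = 0.001341 M

Q₀ = 1.0420e-06 vs Keq = 0.4267 ⇒ Q<K, forward
Step 1:
                   X          A          G          J
  I          0.02192      4.164    0.02833    0.01262
  C         -0.02058   -0.00686    0.02058    0.02058
  E         0.001341      4.157    0.04891     0.0332
  solve Keq expr → x = 0.00686; check Q = 0.4267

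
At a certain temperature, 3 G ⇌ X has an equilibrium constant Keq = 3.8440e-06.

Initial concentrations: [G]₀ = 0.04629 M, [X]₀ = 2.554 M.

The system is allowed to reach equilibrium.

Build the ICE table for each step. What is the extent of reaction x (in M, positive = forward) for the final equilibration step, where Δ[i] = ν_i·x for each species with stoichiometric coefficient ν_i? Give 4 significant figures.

x = -2.552 M

Q₀ = 2.5749e+04 vs Keq = 3.8440e-06 ⇒ Q>K, reverse
Step 1:
                    G           X
  init        0.04629       2.554
  Δ             7.657      -2.552
  eq            7.703    0.001757
  solve Keq expr → x = -2.552; check Q = 3.8440e-06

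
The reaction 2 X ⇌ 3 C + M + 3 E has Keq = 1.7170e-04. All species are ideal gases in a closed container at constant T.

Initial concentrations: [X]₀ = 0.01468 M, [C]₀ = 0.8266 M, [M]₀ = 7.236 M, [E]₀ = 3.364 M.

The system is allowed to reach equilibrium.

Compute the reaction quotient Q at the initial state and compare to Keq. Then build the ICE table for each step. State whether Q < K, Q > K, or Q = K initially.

Q₀ = 7.2194e+05 vs Keq = 1.7170e-04 ⇒ Q>K, reverse
Step 1:
                    X           C           M           E
  init        0.01468      0.8266       7.236       3.364
  Δ            0.5459     -0.8188     -0.2729     -0.8188
  eq           0.5606    0.007775       6.963       2.545
  solve Keq expr → x = -0.2729; check Q = 1.7170e-04

Q₀ = 7.2194e+05; Q > K (proceeds reverse)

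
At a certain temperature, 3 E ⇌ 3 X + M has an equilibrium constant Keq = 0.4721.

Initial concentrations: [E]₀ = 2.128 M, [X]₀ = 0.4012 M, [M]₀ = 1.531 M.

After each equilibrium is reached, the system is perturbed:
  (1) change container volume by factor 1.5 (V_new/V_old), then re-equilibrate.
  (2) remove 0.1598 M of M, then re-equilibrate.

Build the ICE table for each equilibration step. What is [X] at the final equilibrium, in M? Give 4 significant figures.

Q₀ = 0.01026 vs Keq = 0.4721 ⇒ Q<K, forward
Step 1:
                  E         X         M
  I           2.128    0.4012     1.531
  C          -0.594     0.594     0.198
  E           1.534    0.9952     1.729
  solve Keq expr → x = 0.198; check Q = 0.4721
Then change container volume by factor 1.5 (V_new/V_old).
Step 2:
                  E         X         M
  I           1.023    0.6635     1.153
  C        -0.05301   0.05301   0.01767
  E          0.9697    0.7165      1.17
  solve Keq expr → x = 0.01767; check Q = 0.4721
Then remove 0.1598 M of M.
Step 3:
                  E         X         M
  I          0.9697    0.7165     1.011
  C        -0.01935   0.01935  0.006451
  E          0.9503    0.7358     1.017
  solve Keq expr → x = 0.006451; check Q = 0.4721

[X]_eq = 0.7358 M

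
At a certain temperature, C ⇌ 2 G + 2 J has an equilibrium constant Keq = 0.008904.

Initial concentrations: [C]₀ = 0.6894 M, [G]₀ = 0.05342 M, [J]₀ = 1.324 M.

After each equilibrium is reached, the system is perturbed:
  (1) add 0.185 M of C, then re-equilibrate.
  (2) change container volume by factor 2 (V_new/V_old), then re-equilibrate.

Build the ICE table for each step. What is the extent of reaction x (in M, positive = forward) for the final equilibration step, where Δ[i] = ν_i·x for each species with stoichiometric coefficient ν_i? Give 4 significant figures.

Q₀ = 0.007256 vs Keq = 0.008904 ⇒ Q<K, forward
Step 1:
                  C         G         J
  Initial    0.6894   0.05342     1.324
  Change    -0.0027  0.005399  0.005399
  Equil      0.6867   0.05882     1.329
  solve Keq expr → x = 0.0027; check Q = 0.008904
Then add 0.185 M of C.
Step 2:
                  C         G         J
  Initial    0.8717   0.05882     1.329
  Change  -0.003487  0.006973  0.006973
  Equil      0.8682   0.06579     1.336
  solve Keq expr → x = 0.003487; check Q = 0.008904
Then change container volume by factor 2 (V_new/V_old).
Step 3:
                  C         G         J
  Initial    0.4341    0.0329    0.6682
  Change   -0.02549   0.05098   0.05098
  Equil      0.4086   0.08387    0.7192
  solve Keq expr → x = 0.02549; check Q = 0.008904

x = 0.02549 M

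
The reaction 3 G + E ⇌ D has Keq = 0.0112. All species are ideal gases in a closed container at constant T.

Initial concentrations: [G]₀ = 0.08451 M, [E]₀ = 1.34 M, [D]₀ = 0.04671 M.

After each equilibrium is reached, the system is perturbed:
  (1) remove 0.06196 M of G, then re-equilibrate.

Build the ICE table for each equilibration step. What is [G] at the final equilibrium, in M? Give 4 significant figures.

Q₀ = 57.75 vs Keq = 0.0112 ⇒ Q>K, reverse
Step 1:
                   G          E          D
  Initial    0.08451       1.34    0.04671
  Change      0.1396    0.04654   -0.04654
  Equil       0.2241      1.387 1.7481e-04
  solve Keq expr → x = -0.04654; check Q = 0.0112
Then remove 0.06196 M of G.
Step 2:
                   G          E          D
  Initial     0.1622      1.387 1.7481e-04
  Change  3.2458e-04 1.0819e-04 -1.0819e-04
  Equil       0.1625      1.387 6.6617e-05
  solve Keq expr → x = -1.0819e-04; check Q = 0.0112

[G]_eq = 0.1625 M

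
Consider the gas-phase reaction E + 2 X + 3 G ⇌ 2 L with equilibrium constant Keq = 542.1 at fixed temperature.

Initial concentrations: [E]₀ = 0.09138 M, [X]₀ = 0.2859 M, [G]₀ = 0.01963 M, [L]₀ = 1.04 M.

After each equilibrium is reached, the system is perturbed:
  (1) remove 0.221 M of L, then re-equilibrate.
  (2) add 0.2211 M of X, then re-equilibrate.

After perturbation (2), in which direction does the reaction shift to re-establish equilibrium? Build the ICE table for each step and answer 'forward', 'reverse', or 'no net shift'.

Direction: forward

Q₀ = 1.9144e+07 vs Keq = 542.1 ⇒ Q>K, reverse
Step 1:
                    E           X           G           L
  Initial     0.09138      0.2859     0.01963        1.04
  Change      0.09732      0.1946       0.292     -0.1946
  Equil        0.1887      0.4805      0.3116      0.8454
  solve Keq expr → x = -0.09732; check Q = 542.1
Then remove 0.221 M of L.
Step 2:
                    E           X           G           L
  Initial      0.1887      0.4805      0.3116      0.6244
  Change     -0.01189    -0.02378    -0.03567     0.02378
  Equil        0.1768      0.4568      0.2759      0.6481
  solve Keq expr → x = 0.01189; check Q = 542.1
Then add 0.2211 M of X.
Step 3:
                    E           X           G           L
  Initial      0.1768      0.6779      0.2759      0.6481
  Change     -0.01475     -0.0295    -0.04425      0.0295
  Equil        0.1621      0.6484      0.2317      0.6776
  solve Keq expr → x = 0.01475; check Q = 542.1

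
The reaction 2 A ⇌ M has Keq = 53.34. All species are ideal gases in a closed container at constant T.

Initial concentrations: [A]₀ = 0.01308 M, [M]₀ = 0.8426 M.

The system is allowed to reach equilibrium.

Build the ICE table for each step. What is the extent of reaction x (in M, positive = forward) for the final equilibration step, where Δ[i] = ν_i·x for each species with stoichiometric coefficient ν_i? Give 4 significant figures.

x = -0.05425 M

Q₀ = 4925 vs Keq = 53.34 ⇒ Q>K, reverse
Step 1:
                  A         M
  Initial   0.01308    0.8426
  Change     0.1085  -0.05425
  Equil      0.1216    0.7884
  solve Keq expr → x = -0.05425; check Q = 53.34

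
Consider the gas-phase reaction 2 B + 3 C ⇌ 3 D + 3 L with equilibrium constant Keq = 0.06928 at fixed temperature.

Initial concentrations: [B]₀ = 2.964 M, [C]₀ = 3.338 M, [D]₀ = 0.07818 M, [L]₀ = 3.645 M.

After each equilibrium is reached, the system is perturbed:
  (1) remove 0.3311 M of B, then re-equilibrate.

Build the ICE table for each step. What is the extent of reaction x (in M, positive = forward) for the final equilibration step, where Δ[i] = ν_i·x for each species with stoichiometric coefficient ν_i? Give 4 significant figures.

Q₀ = 7.0821e-05 vs Keq = 0.06928 ⇒ Q<K, forward
Step 1:
                   B          C          D          L
  I            2.964      3.338    0.07818      3.645
  C          -0.3134    -0.4701     0.4701     0.4701
  E            2.651      2.868     0.5482      4.115
  solve Keq expr → x = 0.1567; check Q = 0.06928
Then remove 0.3311 M of B.
Step 2:
                   B          C          D          L
  I             2.32      2.868     0.5482      4.115
  C          0.02227     0.0334    -0.0334    -0.0334
  E            2.342      2.901     0.5148      4.082
  solve Keq expr → x = -0.01113; check Q = 0.06928

x = -0.01113 M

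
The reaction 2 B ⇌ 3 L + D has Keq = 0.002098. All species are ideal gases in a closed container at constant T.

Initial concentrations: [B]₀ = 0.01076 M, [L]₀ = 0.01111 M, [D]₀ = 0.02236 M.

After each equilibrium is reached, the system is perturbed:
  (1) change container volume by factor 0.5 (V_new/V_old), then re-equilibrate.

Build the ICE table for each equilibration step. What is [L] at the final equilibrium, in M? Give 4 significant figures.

Q₀ = 2.6484e-04 vs Keq = 0.002098 ⇒ Q<K, forward
Step 1:
                   B          L          D
  Initial    0.01076    0.01111    0.02236
  Change   -0.003581   0.005372   0.001791
  Equil     0.007179    0.01648    0.02415
  solve Keq expr → x = 0.001791; check Q = 0.002098
Then change container volume by factor 0.5 (V_new/V_old).
Step 2:
                   B          L          D
  Initial    0.01436    0.03296     0.0483
  Change    0.004866  -0.007299  -0.002433
  Equil      0.01922    0.02566    0.04587
  solve Keq expr → x = -0.002433; check Q = 0.002098

[L]_eq = 0.02566 M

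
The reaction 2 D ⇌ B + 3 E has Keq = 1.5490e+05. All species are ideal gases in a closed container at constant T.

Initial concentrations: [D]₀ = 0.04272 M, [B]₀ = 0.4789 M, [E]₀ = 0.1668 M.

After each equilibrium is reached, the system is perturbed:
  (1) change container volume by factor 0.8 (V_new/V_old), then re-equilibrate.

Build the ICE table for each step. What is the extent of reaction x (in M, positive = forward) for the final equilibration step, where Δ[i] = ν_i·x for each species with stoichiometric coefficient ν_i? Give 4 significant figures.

Q₀ = 1.218 vs Keq = 1.5490e+05 ⇒ Q<K, forward
Step 1:
                  D         B         E
  init      0.04272    0.4789    0.1668
  Δ        -0.04252   0.02126   0.06378
  eq      1.9896e-04    0.5002    0.2306
  solve Keq expr → x = 0.02126; check Q = 1.5490e+05
Then change container volume by factor 0.8 (V_new/V_old).
Step 2:
                  D         B         E
  init    2.4870e-04    0.6252    0.2882
  Δ       6.2017e-05 -3.1008e-05 -9.3025e-05
  eq      3.1072e-04    0.6252    0.2881
  solve Keq expr → x = -3.1008e-05; check Q = 1.5490e+05

x = -3.1008e-05 M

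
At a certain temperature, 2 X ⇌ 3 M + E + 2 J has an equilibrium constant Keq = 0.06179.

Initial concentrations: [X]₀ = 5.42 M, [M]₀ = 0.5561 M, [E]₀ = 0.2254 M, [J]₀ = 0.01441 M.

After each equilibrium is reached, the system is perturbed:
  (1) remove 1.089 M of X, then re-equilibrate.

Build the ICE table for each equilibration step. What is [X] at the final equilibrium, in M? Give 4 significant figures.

Q₀ = 2.7399e-07 vs Keq = 0.06179 ⇒ Q<K, forward
Step 1:
                   X          M          E          J
  init          5.42     0.5561     0.2254    0.01441
  Δ          -0.7181      1.077      0.359     0.7181
  eq           4.702      1.633     0.5844     0.7325
  solve Keq expr → x = 0.359; check Q = 0.06179
Then remove 1.089 M of X.
Step 2:
                   X          M          E          J
  init         3.613      1.633     0.5844     0.7325
  Δ          0.07357    -0.1104   -0.03679   -0.07357
  eq           3.686      1.523     0.5477     0.6589
  solve Keq expr → x = -0.03679; check Q = 0.06179

[X]_eq = 3.686 M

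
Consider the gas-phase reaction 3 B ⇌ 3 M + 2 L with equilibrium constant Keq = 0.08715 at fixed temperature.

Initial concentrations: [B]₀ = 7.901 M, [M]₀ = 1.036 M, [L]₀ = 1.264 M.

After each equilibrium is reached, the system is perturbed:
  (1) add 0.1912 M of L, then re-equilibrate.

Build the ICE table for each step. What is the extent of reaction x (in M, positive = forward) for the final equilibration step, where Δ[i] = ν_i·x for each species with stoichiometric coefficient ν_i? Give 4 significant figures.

x = -0.02449 M

Q₀ = 0.003602 vs Keq = 0.08715 ⇒ Q<K, forward
Step 1:
                  B         M         L
  Initial     7.901     1.036     1.264
  Change    -0.9641    0.9641    0.6428
  Equil       6.937         2     1.907
  solve Keq expr → x = 0.3214; check Q = 0.08715
Then add 0.1912 M of L.
Step 2:
                  B         M         L
  Initial     6.937         2     2.098
  Change    0.07347  -0.07347  -0.04898
  Equil        7.01     1.927     2.049
  solve Keq expr → x = -0.02449; check Q = 0.08715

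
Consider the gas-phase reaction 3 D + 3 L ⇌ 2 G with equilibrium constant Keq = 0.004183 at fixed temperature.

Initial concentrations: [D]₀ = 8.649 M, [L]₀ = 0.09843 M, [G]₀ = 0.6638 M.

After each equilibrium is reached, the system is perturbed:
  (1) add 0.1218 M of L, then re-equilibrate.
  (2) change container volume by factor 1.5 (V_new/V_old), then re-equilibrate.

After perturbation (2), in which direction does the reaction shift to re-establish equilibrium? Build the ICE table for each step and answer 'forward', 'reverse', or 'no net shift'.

Direction: reverse

Q₀ = 0.7142 vs Keq = 0.004183 ⇒ Q>K, reverse
Step 1:
                  D         L         G
  Initial     8.649   0.09843    0.6638
  Change     0.3118    0.3118   -0.2079
  Equil       8.961    0.4103    0.4559
  solve Keq expr → x = -0.1039; check Q = 0.004183
Then add 0.1218 M of L.
Step 2:
                  D         L         G
  Initial     8.961    0.5321    0.4559
  Change   -0.08446  -0.08446   0.05631
  Equil       8.876    0.4476    0.5122
  solve Keq expr → x = 0.02815; check Q = 0.004183
Then change container volume by factor 1.5 (V_new/V_old).
Step 3:
                  D         L         G
  Initial     5.918    0.2984    0.3415
  Change     0.1211    0.1211  -0.08072
  Equil       6.039    0.4195    0.2608
  solve Keq expr → x = -0.04036; check Q = 0.004183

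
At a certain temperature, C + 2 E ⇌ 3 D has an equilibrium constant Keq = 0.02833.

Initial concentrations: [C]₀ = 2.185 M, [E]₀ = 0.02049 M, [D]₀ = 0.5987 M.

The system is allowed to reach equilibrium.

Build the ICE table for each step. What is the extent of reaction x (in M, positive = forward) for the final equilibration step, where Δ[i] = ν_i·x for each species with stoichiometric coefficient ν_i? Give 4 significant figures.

x = -0.1394 M

Q₀ = 233.9 vs Keq = 0.02833 ⇒ Q>K, reverse
Step 1:
                    C           E           D
  init          2.185     0.02049      0.5987
  Δ            0.1394      0.2787     -0.4181
  eq            2.324      0.2992      0.1806
  solve Keq expr → x = -0.1394; check Q = 0.02833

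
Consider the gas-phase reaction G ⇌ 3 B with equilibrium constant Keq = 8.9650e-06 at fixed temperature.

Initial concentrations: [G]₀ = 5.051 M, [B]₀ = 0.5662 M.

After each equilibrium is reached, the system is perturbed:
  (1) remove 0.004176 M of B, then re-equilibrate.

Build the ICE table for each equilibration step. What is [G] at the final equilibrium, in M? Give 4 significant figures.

[G]_eq = 5.226 M

Q₀ = 0.03594 vs Keq = 8.9650e-06 ⇒ Q>K, reverse
Step 1:
                  G         B
  I           5.051    0.5662
  C          0.1767   -0.5301
  E           5.228   0.03605
  solve Keq expr → x = -0.1767; check Q = 8.9650e-06
Then remove 0.004176 M of B.
Step 2:
                  G         B
  I           5.228   0.03188
  C       -0.001391  0.004173
  E           5.226   0.03605
  solve Keq expr → x = 0.001391; check Q = 8.9650e-06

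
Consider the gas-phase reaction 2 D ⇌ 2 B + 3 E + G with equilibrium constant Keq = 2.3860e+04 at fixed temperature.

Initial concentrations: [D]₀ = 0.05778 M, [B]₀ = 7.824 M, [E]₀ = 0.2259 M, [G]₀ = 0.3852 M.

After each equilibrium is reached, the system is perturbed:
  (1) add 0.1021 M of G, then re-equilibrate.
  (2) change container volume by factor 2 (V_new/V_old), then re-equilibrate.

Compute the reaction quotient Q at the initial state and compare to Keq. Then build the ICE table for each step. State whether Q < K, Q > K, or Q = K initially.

Q₀ = 81.42; Q < K (proceeds forward)

Q₀ = 81.42 vs Keq = 2.3860e+04 ⇒ Q<K, forward
Step 1:
                   D          B          E          G
  init       0.05778      7.824     0.2259     0.3852
  Δ         -0.05229    0.05229    0.07843    0.02614
  eq        0.005491      7.876     0.3043     0.4113
  solve Keq expr → x = 0.02614; check Q = 2.3860e+04
Then add 0.1021 M of G.
Step 2:
                   D          B          E          G
  init      0.005491      7.876     0.3043     0.5134
  Δ       6.1357e-04 -6.1357e-04 -9.2035e-04 -3.0678e-04
  eq        0.006104      7.876     0.3034     0.5131
  solve Keq expr → x = -3.0678e-04; check Q = 2.3860e+04
Then change container volume by factor 2 (V_new/V_old).
Step 3:
                   D          B          E          G
  init      0.003052      3.938     0.1517     0.2566
  Δ        -0.002261   0.002261   0.003392   0.001131
  eq      7.9093e-04       3.94     0.1551     0.2577
  solve Keq expr → x = 0.001131; check Q = 2.3860e+04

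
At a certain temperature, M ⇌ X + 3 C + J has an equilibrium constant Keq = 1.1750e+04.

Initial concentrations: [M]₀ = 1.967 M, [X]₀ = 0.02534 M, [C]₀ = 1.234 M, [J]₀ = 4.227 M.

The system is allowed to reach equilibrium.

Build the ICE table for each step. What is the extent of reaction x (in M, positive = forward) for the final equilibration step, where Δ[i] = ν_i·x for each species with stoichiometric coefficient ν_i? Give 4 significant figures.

x = 1.731 M

Q₀ = 0.1023 vs Keq = 1.1750e+04 ⇒ Q<K, forward
Step 1:
                   M          X          C          J
  Initial      1.967    0.02534      1.234      4.227
  Change      -1.731      1.731      5.192      1.731
  Equil       0.2363      1.756      6.426      5.958
  solve Keq expr → x = 1.731; check Q = 1.1750e+04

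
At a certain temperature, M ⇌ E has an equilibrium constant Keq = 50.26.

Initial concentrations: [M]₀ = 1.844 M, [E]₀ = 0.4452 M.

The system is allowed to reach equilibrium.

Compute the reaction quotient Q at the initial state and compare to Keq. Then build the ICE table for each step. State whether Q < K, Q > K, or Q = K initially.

Q₀ = 0.2414; Q < K (proceeds forward)

Q₀ = 0.2414 vs Keq = 50.26 ⇒ Q<K, forward
Step 1:
                  M         E
  Initial     1.844    0.4452
  Change     -1.799     1.799
  Equil     0.04466     2.245
  solve Keq expr → x = 1.799; check Q = 50.26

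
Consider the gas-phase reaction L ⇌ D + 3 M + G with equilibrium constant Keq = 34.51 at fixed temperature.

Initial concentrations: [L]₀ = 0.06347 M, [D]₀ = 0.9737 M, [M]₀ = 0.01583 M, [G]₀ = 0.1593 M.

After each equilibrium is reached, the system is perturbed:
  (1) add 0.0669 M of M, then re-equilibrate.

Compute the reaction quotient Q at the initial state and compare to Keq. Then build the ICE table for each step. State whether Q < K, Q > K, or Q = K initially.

Q₀ = 9.6943e-06 vs Keq = 34.51 ⇒ Q<K, forward
Step 1:
                  L         D         M         G
  Initial   0.06347    0.9737   0.01583    0.1593
  Change   -0.06341   0.06341    0.1902   0.06341
  Equil   5.8564e-05     1.037    0.2061    0.2227
  solve Keq expr → x = 0.06341; check Q = 34.51
Then add 0.0669 M of M.
Step 2:
                  L         D         M         G
  Initial 5.8564e-05     1.037     0.273    0.2227
  Change  7.7159e-05 -7.7159e-05 -2.3148e-04 -7.7159e-05
  Equil   1.3572e-04     1.037    0.2727    0.2226
  solve Keq expr → x = -7.7159e-05; check Q = 34.51

Q₀ = 9.6943e-06; Q < K (proceeds forward)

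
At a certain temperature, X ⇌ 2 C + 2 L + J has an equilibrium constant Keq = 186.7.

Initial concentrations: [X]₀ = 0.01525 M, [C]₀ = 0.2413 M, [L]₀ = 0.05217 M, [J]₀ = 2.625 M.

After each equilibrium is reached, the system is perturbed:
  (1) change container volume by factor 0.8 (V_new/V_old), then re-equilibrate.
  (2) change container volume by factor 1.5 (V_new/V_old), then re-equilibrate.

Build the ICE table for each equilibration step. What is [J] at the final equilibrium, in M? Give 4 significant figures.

[J]_eq = 2.2 M

Q₀ = 0.02728 vs Keq = 186.7 ⇒ Q<K, forward
Step 1:
                  X         C         L         J
  I         0.01525    0.2413   0.05217     2.625
  C        -0.01524   0.03049   0.03049   0.01524
  E       7.1367e-06    0.2718   0.08266      2.64
  solve Keq expr → x = 0.01524; check Q = 186.7
Then change container volume by factor 0.8 (V_new/V_old).
Step 2:
                  X         C         L         J
  I       8.9209e-06    0.3397    0.1033       3.3
  C       1.2844e-05 -2.5689e-05 -2.5689e-05 -1.2844e-05
  E       2.1765e-05    0.3397    0.1033       3.3
  solve Keq expr → x = -1.2844e-05; check Q = 186.7
Then change container volume by factor 1.5 (V_new/V_old).
Step 3:
                  X         C         L         J
  I       1.4510e-05    0.2265   0.06886       2.2
  C       -1.1641e-05 2.3283e-05 2.3283e-05 1.1641e-05
  E       2.8688e-06    0.2265   0.06889       2.2
  solve Keq expr → x = 1.1641e-05; check Q = 186.7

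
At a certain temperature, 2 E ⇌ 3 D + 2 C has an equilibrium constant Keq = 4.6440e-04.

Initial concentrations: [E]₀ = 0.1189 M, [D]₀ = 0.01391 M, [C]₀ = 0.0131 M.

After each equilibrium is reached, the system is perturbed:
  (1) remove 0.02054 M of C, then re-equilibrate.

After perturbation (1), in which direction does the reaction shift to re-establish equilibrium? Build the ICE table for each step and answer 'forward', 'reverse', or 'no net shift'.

Q₀ = 3.2671e-08 vs Keq = 4.6440e-04 ⇒ Q<K, forward
Step 1:
                  E         D         C
  init       0.1189   0.01391    0.0131
  Δ        -0.04788   0.07182   0.04788
  eq        0.07102   0.08573   0.06098
  solve Keq expr → x = 0.02394; check Q = 4.6440e-04
Then remove 0.02054 M of C.
Step 2:
                  E         D         C
  init      0.07102   0.08573   0.04044
  Δ       -0.006568  0.009853  0.006568
  eq        0.06445   0.09558   0.04701
  solve Keq expr → x = 0.003284; check Q = 4.6440e-04

Direction: forward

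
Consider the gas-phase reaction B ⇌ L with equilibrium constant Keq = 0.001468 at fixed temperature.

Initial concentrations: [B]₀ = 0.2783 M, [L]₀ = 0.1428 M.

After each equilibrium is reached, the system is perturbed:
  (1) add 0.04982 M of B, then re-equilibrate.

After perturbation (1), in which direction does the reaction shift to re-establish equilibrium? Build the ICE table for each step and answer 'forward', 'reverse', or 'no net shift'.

Q₀ = 0.5131 vs Keq = 0.001468 ⇒ Q>K, reverse
Step 1:
                    B           L
  I            0.2783      0.1428
  C            0.1422     -0.1422
  E            0.4205  6.1727e-04
  solve Keq expr → x = -0.1422; check Q = 0.001468
Then add 0.04982 M of B.
Step 2:
                    B           L
  I            0.4703  6.1727e-04
  C       -7.3029e-05  7.3029e-05
  E            0.4702  6.9030e-04
  solve Keq expr → x = 7.3029e-05; check Q = 0.001468

Direction: forward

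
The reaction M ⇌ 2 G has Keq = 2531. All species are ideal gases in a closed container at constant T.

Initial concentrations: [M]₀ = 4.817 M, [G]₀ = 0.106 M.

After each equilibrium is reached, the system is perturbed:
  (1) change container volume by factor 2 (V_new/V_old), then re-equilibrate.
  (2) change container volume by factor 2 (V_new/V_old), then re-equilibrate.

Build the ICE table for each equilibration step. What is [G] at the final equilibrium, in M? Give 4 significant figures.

[G]_eq = 2.43 M

Q₀ = 0.002333 vs Keq = 2531 ⇒ Q<K, forward
Step 1:
                  M         G
  init        4.817     0.106
  Δ           -4.78      9.56
  eq        0.03692     9.666
  solve Keq expr → x = 4.78; check Q = 2531
Then change container volume by factor 2 (V_new/V_old).
Step 2:
                  M         G
  init      0.01846     4.833
  Δ       -0.009159   0.01832
  eq       0.009299     4.851
  solve Keq expr → x = 0.009159; check Q = 2531
Then change container volume by factor 2 (V_new/V_old).
Step 3:
                  M         G
  init      0.00465     2.426
  Δ       -0.002316  0.004632
  eq       0.002334      2.43
  solve Keq expr → x = 0.002316; check Q = 2531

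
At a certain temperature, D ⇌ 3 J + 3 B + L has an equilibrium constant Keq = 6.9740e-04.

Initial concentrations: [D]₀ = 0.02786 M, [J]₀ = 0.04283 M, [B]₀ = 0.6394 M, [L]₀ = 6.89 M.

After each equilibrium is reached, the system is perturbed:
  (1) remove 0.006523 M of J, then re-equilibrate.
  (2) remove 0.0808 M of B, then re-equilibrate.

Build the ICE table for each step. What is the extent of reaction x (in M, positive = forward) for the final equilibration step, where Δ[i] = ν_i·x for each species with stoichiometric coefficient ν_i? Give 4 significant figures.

x = 0.001019 M

Q₀ = 0.005079 vs Keq = 6.9740e-04 ⇒ Q>K, reverse
Step 1:
                   D          J          B          L
  Initial    0.02786    0.04283     0.6394       6.89
  Change    0.006167    -0.0185    -0.0185  -0.006167
  Equil      0.03403    0.02433     0.6209      6.884
  solve Keq expr → x = -0.006167; check Q = 6.9740e-04
Then remove 0.006523 M of J.
Step 2:
                   D          J          B          L
  Initial    0.03403    0.01781     0.6209      6.884
  Change   -0.001942   0.005827   0.005827   0.001942
  Equil      0.03208    0.02363     0.6267      6.886
  solve Keq expr → x = 0.001942; check Q = 6.9740e-04
Then remove 0.0808 M of B.
Step 3:
                   D          J          B          L
  Initial    0.03208    0.02363     0.5459      6.886
  Change   -0.001019   0.003057   0.003057   0.001019
  Equil      0.03107    0.02669      0.549      6.887
  solve Keq expr → x = 0.001019; check Q = 6.9740e-04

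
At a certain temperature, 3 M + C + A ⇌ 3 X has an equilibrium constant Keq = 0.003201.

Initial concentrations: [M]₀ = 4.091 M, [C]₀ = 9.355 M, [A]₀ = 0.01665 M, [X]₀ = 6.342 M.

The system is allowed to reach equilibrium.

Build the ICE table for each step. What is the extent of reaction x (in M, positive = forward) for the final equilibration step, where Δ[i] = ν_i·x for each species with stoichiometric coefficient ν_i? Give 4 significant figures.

x = -1.218 M

Q₀ = 23.92 vs Keq = 0.003201 ⇒ Q>K, reverse
Step 1:
                   M          C          A          X
  I            4.091      9.355    0.01665      6.342
  C            3.654      1.218      1.218     -3.654
  E            7.745      10.57      1.235      2.688
  solve Keq expr → x = -1.218; check Q = 0.003201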